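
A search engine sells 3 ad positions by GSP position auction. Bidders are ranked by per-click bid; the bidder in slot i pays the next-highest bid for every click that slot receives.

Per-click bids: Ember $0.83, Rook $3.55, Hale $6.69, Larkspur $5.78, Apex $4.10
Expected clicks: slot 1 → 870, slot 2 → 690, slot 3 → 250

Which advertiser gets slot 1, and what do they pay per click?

Sorting advertisers: $6.69 (Hale) > $5.78 (Larkspur) > $4.10 (Apex) > $3.55 (Rook) > …
Slot 1 goes to the first-ranked bidder, Hale, who pays the next bid down: $5.78/click.

Hale; $5.78 per click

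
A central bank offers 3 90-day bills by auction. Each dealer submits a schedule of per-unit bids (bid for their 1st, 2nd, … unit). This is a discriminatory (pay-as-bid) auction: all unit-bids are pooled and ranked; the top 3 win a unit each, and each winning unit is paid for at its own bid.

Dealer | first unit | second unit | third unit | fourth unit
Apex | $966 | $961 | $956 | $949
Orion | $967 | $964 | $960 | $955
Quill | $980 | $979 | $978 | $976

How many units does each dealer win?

Quill 3

Pooled unit-bids ranked (top 3): 980 (Quill-1), 979 (Quill-2), 978 (Quill-3)
Next rejected bid: $976 (not a price — pay-as-bid).
Allocation: Quill 3.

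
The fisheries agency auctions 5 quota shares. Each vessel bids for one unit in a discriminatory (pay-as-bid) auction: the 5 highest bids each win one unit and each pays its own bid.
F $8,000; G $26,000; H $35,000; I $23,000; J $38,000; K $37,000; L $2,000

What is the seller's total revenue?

Total revenue: $159,000

Bids ranked high→low: 38,000 (J), 37,000 (K), 35,000 (H), 26,000 (G), 23,000 (I), 8,000 (F), 2,000 (L)
The 5 highest are J, K, H, G, I.
Total revenue = 38,000 + 37,000 + 35,000 + 26,000 + 23,000 = $159,000.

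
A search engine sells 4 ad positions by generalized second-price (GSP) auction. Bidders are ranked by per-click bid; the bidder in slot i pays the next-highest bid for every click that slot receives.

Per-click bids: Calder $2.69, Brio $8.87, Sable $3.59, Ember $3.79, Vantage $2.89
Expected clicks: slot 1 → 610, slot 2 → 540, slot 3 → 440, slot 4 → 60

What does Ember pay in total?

Ember pays $1938.60

Sorting advertisers: $8.87 (Brio) > $3.79 (Ember) > $3.59 (Sable) > $2.89 (Vantage) > $2.69 (Calder)
Ember holds slot 2 → pays next bid $3.59 × 540 clicks = $1938.60.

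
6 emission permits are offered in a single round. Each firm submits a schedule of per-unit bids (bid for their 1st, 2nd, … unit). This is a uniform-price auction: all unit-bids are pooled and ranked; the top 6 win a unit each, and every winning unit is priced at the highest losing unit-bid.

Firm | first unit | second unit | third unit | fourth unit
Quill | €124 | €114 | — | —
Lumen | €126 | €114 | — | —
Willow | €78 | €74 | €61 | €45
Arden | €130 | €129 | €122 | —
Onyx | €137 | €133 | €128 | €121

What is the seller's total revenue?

Pooled unit-bids ranked (top 6): 137 (Onyx-1), 133 (Onyx-2), 130 (Arden-1), 129 (Arden-2), 128 (Onyx-3), 126 (Lumen-1)
First bid not allocated: €124.
Allocation: Arden 2, Lumen 1, Onyx 3. Every unit priced at €124.
Revenue = 6 × 124 = €744.

Total revenue: €744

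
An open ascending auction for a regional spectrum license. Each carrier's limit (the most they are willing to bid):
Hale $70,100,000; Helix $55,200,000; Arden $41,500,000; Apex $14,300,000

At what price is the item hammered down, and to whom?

Hale wins at $55,200,000

Sorting limits: 70,100,000 (Hale) > 55,200,000 (Helix) > 41,500,000 (Arden) > 14,300,000 (Apex)
Bidding ends when Helix exits at $55,200,000; Hale takes it.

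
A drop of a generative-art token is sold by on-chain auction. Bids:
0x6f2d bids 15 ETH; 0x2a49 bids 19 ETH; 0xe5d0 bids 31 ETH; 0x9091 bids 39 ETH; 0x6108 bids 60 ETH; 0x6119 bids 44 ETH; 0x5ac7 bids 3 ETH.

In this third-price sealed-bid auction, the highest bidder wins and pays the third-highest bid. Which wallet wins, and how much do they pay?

0x6108 pays 39 ETH

Third-price sealed-bid auction: the highest bidder wins and pays the third-highest bid.
Bids in order: 60 (0x6108) > 44 (0x6119) > 39 (0x9091) > 31 (0xe5d0) > 19 (0x2a49) > 15 (0x6f2d) > …
0x6108 wins; payment is bid #3 in the ranking = 39 ETH.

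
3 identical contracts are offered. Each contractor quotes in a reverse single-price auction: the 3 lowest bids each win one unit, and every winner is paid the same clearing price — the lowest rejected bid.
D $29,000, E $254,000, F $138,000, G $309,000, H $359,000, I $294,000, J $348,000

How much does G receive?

G is paid $0

Bids ranked low→high: 29,000 (D), 138,000 (F), 254,000 (E), 294,000 (I), 309,000 (G), …
The 3 lowest are D, F, E.
First losing bid is I's $294,000, which sets the uniform price.
G does not win → is paid $0.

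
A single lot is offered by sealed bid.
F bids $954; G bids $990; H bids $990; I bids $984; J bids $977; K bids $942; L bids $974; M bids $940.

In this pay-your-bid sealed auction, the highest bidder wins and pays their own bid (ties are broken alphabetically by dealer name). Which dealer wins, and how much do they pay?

Bids ranked: 990 (G) > 990 (H) > 984 (I) > 977 (J) > 974 (L) > 954 (F) > …
Tie at $990 → G wins by tie-break.
G is highest → pays own bid, $990.

G pays $990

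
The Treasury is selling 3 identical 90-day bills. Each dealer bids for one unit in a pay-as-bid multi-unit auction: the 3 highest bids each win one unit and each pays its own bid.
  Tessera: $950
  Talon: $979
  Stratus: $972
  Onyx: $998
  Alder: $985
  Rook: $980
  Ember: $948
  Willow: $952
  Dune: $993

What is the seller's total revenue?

Total revenue: $2,976

Ordering the bids: 998 (Onyx), 993 (Dune), 985 (Alder), 980 (Rook), 979 (Talon), …
The 3 highest are Onyx, Dune, Alder.
Total revenue = 998 + 993 + 985 = $2,976.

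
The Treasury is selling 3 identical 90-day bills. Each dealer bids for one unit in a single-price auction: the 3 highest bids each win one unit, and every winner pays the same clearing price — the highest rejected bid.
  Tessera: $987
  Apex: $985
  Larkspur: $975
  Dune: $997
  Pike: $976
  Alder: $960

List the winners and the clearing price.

Dune, Tessera, Apex; each pays $976

Sorting: 997 (Dune), 987 (Tessera), 985 (Apex), 976 (Pike), 975 (Larkspur), …
The 3 highest are Dune, Tessera, Apex.
Highest unsuccessful bid: $976 → clearing price.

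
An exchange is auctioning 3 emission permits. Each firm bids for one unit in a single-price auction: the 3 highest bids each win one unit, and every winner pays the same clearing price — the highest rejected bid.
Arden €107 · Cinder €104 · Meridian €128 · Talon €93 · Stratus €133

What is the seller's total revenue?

Total revenue: €312

Bids ranked high→low: 133 (Stratus), 128 (Meridian), 107 (Arden), 104 (Cinder), 93 (Talon)
Top 3: Stratus, Meridian, Arden.
Highest unsuccessful bid: €104 → clearing price.
Total revenue = 3 × €104 = €312.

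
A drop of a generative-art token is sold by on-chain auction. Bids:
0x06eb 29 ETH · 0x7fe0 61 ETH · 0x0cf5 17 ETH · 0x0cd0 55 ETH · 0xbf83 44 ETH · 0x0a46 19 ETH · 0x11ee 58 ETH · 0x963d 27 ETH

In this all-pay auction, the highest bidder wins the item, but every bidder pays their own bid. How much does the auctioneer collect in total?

Rule: the highest bidder wins the item, but every bidder pays their own bid.
Sorting bids: 61 (0x7fe0) > 58 (0x11ee) > 55 (0x0cd0) > 44 (0xbf83) > 29 (0x06eb) > 27 (0x963d) > …
0x7fe0 wins with the top bid; all bids are sunk regardless.
Every bidder forfeits their bid regardless of winning.
Revenue = 29 + 61 + 17 + 55 + 44 + 19 + 58 + 27 = 310 ETH.

Total revenue: 310 ETH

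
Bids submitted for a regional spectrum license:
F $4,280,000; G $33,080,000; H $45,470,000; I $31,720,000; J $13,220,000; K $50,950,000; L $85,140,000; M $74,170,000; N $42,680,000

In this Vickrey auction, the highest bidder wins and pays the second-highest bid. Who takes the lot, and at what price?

L pays $74,170,000

Bids ranked: 85,140,000 (L) > 74,170,000 (M) > 50,950,000 (K) > 45,470,000 (H) > 42,680,000 (N) > 33,080,000 (G) > …
L wins with the highest bid; price is set by the runner-up at $74,170,000.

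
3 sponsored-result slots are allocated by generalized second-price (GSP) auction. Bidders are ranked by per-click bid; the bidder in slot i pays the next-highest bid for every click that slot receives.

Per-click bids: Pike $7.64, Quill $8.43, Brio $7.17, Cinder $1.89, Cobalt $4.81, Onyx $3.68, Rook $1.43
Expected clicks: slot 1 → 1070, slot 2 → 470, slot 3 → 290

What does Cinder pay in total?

Ranked by bid: $8.43 (Quill) > $7.64 (Pike) > $7.17 (Brio) > $4.81 (Cobalt) > …
Cinder ranks below slot 3 → no slot, pays nothing.

Cinder pays $0.00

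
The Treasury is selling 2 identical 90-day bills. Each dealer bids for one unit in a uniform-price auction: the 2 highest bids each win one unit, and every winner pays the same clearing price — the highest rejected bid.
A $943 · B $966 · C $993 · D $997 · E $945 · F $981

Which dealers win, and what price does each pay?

D, C; each pays $981

Bids ranked high→low: 997 (D), 993 (C), 981 (F), 966 (B), …
The 2 highest are D, C.
First losing bid is F's $981, which sets the uniform price.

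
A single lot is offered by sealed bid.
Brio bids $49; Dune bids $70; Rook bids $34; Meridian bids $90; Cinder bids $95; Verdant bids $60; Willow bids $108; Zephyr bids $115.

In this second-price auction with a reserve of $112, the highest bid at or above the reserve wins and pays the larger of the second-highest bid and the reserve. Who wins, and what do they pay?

Rule: the highest bid at or above the reserve wins and pays the larger of the second-highest bid and the reserve.
Sorting bids: 115 (Zephyr) > 108 (Willow) > 95 (Cinder) > 90 (Meridian) > 70 (Dune) > 60 (Verdant) > …
Zephyr has the top bid at or above the reserve ($115).
max(second-highest $108, reserve $112) = $112.

Zephyr pays $112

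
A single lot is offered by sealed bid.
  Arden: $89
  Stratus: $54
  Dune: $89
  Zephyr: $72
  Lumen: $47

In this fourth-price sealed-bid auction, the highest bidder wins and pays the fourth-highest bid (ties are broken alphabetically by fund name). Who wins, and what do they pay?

Rule: the highest bidder wins and pays the fourth-highest bid.
Bids ranked: 89 (Arden) > 89 (Dune) > 72 (Zephyr) > 54 (Stratus) > 47 (Lumen)
Arden and Dune tie at $89; tie-break gives it to Arden.
Arden wins; payment is bid #4 in the ranking = $54.

Arden pays $54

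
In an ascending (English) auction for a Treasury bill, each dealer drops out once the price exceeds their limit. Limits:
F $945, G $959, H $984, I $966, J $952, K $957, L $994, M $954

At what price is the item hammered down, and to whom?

L wins at $984

Limits ranked: 994 (L) > 984 (H) > 966 (I) > 959 (G) > 957 (K) > 954 (M) > …
Once the price passes $984, only L is left; the hammer falls at H's limit of $984.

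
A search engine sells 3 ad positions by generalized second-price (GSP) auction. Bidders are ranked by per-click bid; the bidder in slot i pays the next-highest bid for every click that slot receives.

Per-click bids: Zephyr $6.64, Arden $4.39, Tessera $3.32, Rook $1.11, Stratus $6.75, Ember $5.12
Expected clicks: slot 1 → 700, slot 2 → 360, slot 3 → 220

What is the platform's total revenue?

Per-click bids in order: $6.75 (Stratus) > $6.64 (Zephyr) > $5.12 (Ember) > $4.39 (Arden) > …
Slot 1: Stratus pays $6.64 × 700 = $4648.00
Slot 2: Zephyr pays $5.12 × 360 = $1843.20
Slot 3: Ember pays $4.39 × 220 = $965.80
Total = $7457.00

Total revenue: $7457.00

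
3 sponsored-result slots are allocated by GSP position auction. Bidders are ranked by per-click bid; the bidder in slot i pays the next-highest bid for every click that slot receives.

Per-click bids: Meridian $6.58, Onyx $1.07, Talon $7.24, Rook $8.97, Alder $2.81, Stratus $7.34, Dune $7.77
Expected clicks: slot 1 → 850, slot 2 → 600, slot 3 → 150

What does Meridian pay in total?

Sorting advertisers: $8.97 (Rook) > $7.77 (Dune) > $7.34 (Stratus) > $7.24 (Talon) > …
Meridian ranks below slot 3 → no slot, pays nothing.

Meridian pays $0.00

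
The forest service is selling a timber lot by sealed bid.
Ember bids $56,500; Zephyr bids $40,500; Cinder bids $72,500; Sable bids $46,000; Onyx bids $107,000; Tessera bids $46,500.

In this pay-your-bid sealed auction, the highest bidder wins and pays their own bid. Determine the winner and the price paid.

Bids in order: 107,000 (Onyx) > 72,500 (Cinder) > 56,500 (Ember) > 46,500 (Tessera) > 46,000 (Sable) > 40,500 (Zephyr)
Onyx has the highest bid and pays exactly that: $107,000.

Onyx pays $107,000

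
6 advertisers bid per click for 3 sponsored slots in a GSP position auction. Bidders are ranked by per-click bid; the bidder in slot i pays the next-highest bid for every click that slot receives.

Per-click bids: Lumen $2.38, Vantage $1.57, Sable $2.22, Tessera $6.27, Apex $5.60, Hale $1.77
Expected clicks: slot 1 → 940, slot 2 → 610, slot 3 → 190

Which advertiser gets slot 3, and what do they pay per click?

Lumen; $2.22 per click

Sorting advertisers: $6.27 (Tessera) > $5.60 (Apex) > $2.38 (Lumen) > $2.22 (Sable) > …
Slot 3 goes to the third-ranked bidder, Lumen, who pays the next bid down: $2.22/click.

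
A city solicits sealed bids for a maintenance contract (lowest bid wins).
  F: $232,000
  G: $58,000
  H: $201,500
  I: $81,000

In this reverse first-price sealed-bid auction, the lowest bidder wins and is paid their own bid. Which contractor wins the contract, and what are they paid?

Rule: the lowest bidder wins and is paid their own bid.
Bids in order: 58,000 (G) < 81,000 (I) < 201,500 (H) < 232,000 (F)
G has the lowest bid and is paid exactly that: $58,000.

G is paid $58,000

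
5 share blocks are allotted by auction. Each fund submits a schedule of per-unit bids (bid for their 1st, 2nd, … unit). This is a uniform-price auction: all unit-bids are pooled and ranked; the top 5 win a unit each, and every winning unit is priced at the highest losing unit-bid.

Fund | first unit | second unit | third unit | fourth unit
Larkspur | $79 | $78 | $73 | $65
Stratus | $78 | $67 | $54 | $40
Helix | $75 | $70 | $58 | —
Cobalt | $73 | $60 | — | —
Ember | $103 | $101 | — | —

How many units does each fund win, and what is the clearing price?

Ember 2, Larkspur 2, Stratus 1; clearing price $75

Merging the schedules and taking the best 5: 103 (Ember-1), 101 (Ember-2), 79 (Larkspur-1), 78 (Larkspur-2), 78 (Stratus-1)
Highest rejected unit-bid = $75.
Allocation: Ember 2, Larkspur 2, Stratus 1.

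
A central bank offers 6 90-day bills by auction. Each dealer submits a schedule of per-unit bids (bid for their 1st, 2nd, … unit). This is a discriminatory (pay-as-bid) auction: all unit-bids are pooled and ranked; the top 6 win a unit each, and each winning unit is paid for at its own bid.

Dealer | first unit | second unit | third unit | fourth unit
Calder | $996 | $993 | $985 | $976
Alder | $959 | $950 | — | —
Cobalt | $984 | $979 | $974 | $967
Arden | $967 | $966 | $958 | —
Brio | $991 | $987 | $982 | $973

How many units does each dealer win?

All unit-bids, highest first — top 6: 996 (Calder-1), 993 (Calder-2), 991 (Brio-1), 987 (Brio-2), 985 (Calder-3), 984 (Cobalt-1)
Next rejected bid: $982 (not a price — pay-as-bid).
Allocation: Brio 2, Calder 3, Cobalt 1.

Brio 2, Calder 3, Cobalt 1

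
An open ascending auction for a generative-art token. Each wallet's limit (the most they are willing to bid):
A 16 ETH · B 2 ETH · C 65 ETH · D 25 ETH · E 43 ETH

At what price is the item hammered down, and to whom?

C wins at 43 ETH

Rule: the price rises until one bidder remains; the winner pays the price at which the last rival dropped out.
Limits ranked: 65 (C) > 43 (E) > 25 (D) > 16 (A) > 2 (B)
E is the last rival to drop out, at 43 ETH; C remains and wins at that price.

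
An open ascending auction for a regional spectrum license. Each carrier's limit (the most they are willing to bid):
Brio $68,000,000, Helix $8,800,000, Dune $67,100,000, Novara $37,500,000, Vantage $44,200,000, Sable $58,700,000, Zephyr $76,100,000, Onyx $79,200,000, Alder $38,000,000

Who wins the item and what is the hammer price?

Onyx wins at $76,100,000

Limits ranked: 79,200,000 (Onyx) > 76,100,000 (Zephyr) > 68,000,000 (Brio) > 67,100,000 (Dune) > 58,700,000 (Sable) > 44,200,000 (Vantage) > …
Bidding ends when Zephyr exits at $76,100,000; Onyx takes it.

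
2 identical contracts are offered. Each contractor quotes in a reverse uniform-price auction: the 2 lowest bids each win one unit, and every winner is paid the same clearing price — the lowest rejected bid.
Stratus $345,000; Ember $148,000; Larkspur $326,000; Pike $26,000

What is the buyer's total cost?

Ordering the bids: 26,000 (Pike), 148,000 (Ember), 326,000 (Larkspur), 345,000 (Stratus)
Lowest 2: Pike, Ember.
Lowest unsuccessful bid: $326,000 → clearing price.
Total cost = 2 × $326,000 = $652,000.

Total cost: $652,000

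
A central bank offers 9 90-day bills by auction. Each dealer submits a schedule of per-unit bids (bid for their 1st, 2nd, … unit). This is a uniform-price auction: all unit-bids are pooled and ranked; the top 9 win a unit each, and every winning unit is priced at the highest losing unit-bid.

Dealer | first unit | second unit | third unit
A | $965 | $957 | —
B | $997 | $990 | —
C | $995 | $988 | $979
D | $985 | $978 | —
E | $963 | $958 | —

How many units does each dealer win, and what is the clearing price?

Merging the schedules and taking the best 9: 997 (B-1), 995 (C-1), 990 (B-2), 988 (C-2), 985 (D-1), 979 (C-3), 978 (D-2), 965 (A-1), 963 (E-1)
The (k+1)-th unit-bid is $958.
Allocation: A 1, B 2, C 3, D 2, E 1.

A 1, B 2, C 3, D 2, E 1; clearing price $958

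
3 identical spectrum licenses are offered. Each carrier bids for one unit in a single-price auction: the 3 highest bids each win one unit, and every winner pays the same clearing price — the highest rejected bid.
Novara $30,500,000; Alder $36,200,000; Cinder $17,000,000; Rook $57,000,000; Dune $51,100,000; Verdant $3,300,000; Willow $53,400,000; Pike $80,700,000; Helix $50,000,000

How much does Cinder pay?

Bids ranked high→low: 80,700,000 (Pike), 57,000,000 (Rook), 53,400,000 (Willow), 51,100,000 (Dune), 50,000,000 (Helix), …
The 3 highest are Pike, Rook, Willow.
Clearing price = highest rejected bid = $51,100,000.
Cinder does not win → pays $0.

Cinder pays $0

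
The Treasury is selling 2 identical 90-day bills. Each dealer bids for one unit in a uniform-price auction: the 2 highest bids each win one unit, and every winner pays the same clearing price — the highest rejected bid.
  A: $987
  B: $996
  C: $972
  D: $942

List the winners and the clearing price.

Ordering the bids: 996 (B), 987 (A), 972 (C), 942 (D)
Top 2: B, A.
Clearing price = highest rejected bid = $972.

B, A; each pays $972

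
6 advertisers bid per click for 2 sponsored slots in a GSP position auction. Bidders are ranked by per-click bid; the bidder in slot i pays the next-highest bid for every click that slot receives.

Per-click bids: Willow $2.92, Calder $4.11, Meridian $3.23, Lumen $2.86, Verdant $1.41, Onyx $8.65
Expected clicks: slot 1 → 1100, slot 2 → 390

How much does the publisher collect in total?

Total revenue: $5780.70

Ranked by bid: $8.65 (Onyx) > $4.11 (Calder) > $3.23 (Meridian) > …
Slot 1: Onyx pays $4.11 × 1100 = $4521.00
Slot 2: Calder pays $3.23 × 390 = $1259.70
Total = $5780.70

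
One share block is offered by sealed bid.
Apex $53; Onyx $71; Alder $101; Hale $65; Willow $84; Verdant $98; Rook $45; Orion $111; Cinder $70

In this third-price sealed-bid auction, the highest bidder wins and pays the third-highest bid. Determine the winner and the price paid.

Orion pays $98

Bids ranked: 111 (Orion) > 101 (Alder) > 98 (Verdant) > 84 (Willow) > 71 (Onyx) > 70 (Cinder) > …
Orion wins; payment is bid #3 in the ranking = $98.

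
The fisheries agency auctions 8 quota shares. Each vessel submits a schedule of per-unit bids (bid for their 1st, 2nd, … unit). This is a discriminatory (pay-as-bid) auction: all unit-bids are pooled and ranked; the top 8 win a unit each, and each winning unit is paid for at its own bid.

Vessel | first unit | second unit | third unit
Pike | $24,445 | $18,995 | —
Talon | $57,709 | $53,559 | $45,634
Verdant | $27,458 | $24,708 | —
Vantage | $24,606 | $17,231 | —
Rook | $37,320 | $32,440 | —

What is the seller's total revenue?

Merging the schedules and taking the best 8: 57,709 (Talon-1), 53,559 (Talon-2), 45,634 (Talon-3), 37,320 (Rook-1), 32,440 (Rook-2), 27,458 (Verdant-1), 24,708 (Verdant-2), 24,606 (Vantage-1)
Next rejected bid: $24,445 (not a price — pay-as-bid).
Each winning unit pays its own bid.
Revenue = 57,709 + 53,559 + 45,634 + 37,320 + 32,440 + 27,458 + 24,708 + 24,606 = $303,434.

Total revenue: $303,434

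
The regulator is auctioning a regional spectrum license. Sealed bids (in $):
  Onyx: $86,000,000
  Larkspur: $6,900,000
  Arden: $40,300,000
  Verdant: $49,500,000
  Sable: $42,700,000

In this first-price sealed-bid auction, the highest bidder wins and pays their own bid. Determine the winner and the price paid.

First-price sealed-bid auction: the highest bidder wins and pays their own bid.
Bids in order: 86,000,000 (Onyx) > 49,500,000 (Verdant) > 42,700,000 (Sable) > 40,300,000 (Arden) > 6,900,000 (Larkspur)
First-price: Onyx pays what they bid, $86,000,000.

Onyx pays $86,000,000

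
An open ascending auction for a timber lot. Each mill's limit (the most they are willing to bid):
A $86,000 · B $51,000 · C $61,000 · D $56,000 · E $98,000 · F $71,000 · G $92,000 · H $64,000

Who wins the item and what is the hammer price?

E wins at $92,000

Sorting limits: 98,000 (E) > 92,000 (G) > 86,000 (A) > 71,000 (F) > 64,000 (H) > 61,000 (C) > …
Once the price passes $92,000, only E is left; the hammer falls at G's limit of $92,000.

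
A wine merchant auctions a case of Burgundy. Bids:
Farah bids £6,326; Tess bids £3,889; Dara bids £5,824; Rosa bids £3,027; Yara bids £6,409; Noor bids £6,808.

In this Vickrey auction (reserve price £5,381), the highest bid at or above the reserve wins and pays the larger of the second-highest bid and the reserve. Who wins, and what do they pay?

Bids ranked: 6,808 (Noor) > 6,409 (Yara) > 6,326 (Farah) > 5,824 (Dara) > 3,889 (Tess) > 3,027 (Rosa)
Highest eligible bid: Noor at £6,808.
Second-highest bid £6,409 exceeds the reserve £5,381 → payment £6,409.

Noor pays £6,409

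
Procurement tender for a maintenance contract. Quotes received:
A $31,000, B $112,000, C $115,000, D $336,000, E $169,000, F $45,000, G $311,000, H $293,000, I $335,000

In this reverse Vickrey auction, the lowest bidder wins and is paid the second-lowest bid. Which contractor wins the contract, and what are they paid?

A is paid $45,000

Bids ranked: 31,000 (A) < 45,000 (F) < 112,000 (B) < 115,000 (C) < 169,000 (E) < 293,000 (H) < …
Second-price: A is paid F's bid of $45,000.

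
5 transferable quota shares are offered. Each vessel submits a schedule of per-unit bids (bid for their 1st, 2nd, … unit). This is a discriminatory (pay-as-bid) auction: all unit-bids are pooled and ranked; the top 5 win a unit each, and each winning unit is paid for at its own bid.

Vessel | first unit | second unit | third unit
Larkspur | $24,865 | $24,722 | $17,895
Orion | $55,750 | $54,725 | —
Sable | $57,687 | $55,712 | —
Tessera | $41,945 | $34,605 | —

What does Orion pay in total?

Pooled unit-bids ranked (top 5): 57,687 (Sable-1), 55,750 (Orion-1), 55,712 (Sable-2), 54,725 (Orion-2), 41,945 (Tessera-1)
Next rejected bid: $34,605 (not a price — pay-as-bid).
Orion's winning unit-bids: 55,750 + 54,725 = $110,475.

Orion pays $110,475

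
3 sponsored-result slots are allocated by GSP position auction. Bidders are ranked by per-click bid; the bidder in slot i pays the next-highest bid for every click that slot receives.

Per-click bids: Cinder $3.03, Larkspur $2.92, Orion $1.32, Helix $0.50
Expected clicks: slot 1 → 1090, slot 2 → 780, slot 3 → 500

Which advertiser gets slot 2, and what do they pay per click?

Larkspur; $1.32 per click

Per-click bids in order: $3.03 (Cinder) > $2.92 (Larkspur) > $1.32 (Orion) > $0.50 (Helix)
Slot 2 goes to the second-ranked bidder, Larkspur, who pays the next bid down: $1.32/click.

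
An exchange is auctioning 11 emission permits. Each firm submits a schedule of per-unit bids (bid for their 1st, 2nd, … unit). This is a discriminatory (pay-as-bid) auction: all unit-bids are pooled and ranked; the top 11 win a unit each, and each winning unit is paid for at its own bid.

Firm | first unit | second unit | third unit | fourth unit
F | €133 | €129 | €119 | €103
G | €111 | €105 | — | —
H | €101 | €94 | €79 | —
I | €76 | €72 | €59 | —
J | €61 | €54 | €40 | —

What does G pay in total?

Pooled unit-bids ranked (top 11): 133 (F-1), 129 (F-2), 119 (F-3), 111 (G-1), 105 (G-2), 103 (F-4), 101 (H-1), 94 (H-2), 79 (H-3), 76 (I-1), 72 (I-2)
Next rejected bid: €61 (not a price — pay-as-bid).
G's winning unit-bids: 111 + 105 = €216.

G pays €216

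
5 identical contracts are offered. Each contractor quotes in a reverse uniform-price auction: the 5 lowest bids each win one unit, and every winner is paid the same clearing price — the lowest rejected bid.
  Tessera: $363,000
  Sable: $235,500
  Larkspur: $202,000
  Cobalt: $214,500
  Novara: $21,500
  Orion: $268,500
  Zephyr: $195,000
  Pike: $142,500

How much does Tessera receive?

Bids ranked low→high: 21,500 (Novara), 142,500 (Pike), 195,000 (Zephyr), 202,000 (Larkspur), 214,500 (Cobalt), 235,500 (Sable), 268,500 (Orion), …
Winners (5 units): Novara, Pike, Zephyr, Larkspur, Cobalt.
Clearing price = lowest rejected bid = $235,500.
Tessera does not win → is paid $0.

Tessera is paid $0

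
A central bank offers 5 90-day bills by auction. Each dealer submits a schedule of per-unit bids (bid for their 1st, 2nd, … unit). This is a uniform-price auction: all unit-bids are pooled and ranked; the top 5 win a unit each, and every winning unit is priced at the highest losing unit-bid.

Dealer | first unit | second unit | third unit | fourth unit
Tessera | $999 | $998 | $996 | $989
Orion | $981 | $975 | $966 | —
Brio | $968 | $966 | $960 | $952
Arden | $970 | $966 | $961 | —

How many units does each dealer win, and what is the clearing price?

All unit-bids, highest first — top 5: 999 (Tessera-1), 998 (Tessera-2), 996 (Tessera-3), 989 (Tessera-4), 981 (Orion-1)
The (k+1)-th unit-bid is $975.
Allocation: Orion 1, Tessera 4.

Orion 1, Tessera 4; clearing price $975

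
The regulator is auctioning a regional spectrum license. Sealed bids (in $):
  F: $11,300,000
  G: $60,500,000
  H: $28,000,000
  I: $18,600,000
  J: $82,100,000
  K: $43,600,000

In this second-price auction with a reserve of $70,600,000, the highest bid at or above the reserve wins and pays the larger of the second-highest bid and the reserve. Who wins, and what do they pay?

Bids in order: 82,100,000 (J) > 60,500,000 (G) > 43,600,000 (K) > 28,000,000 (H) > 18,600,000 (I) > 11,300,000 (F)
Highest eligible bid: J at $82,100,000.
Second-highest bid $60,500,000 is below the reserve $70,600,000, so the reserve binds → payment $70,600,000.

J pays $70,600,000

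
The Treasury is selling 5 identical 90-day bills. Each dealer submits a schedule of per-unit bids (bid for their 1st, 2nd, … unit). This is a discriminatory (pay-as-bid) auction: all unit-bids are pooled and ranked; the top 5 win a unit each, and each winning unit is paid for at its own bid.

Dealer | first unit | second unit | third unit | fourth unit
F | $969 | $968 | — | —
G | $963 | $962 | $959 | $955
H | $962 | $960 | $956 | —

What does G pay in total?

Merging the schedules and taking the best 5: 969 (F-1), 968 (F-2), 963 (G-1), 962 (G-2), 962 (H-1)
Next rejected bid: $960 (not a price — pay-as-bid).
G's winning unit-bids: 963 + 962 = $1,925.

G pays $1,925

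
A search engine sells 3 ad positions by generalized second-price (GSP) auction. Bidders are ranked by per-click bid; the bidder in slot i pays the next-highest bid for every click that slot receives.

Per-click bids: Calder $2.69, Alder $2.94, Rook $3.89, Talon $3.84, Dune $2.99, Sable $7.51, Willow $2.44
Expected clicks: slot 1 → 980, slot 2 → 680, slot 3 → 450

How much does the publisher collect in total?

Per-click bids in order: $7.51 (Sable) > $3.89 (Rook) > $3.84 (Talon) > $2.99 (Dune) > …
Slot 1: Sable pays $3.89 × 980 = $3812.20
Slot 2: Rook pays $3.84 × 680 = $2611.20
Slot 3: Talon pays $2.99 × 450 = $1345.50
Total = $7768.90

Total revenue: $7768.90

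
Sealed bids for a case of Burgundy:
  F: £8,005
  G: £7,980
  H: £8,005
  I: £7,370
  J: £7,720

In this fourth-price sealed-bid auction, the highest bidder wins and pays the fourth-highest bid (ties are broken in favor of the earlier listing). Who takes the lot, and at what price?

Sorting bids: 8,005 (F) > 8,005 (H) > 7,980 (G) > 7,720 (J) > 7,370 (I)
Tie at £8,005 → F wins by tie-break.
F is highest; pays the fourth-highest bid, £7,720.

F pays £7,720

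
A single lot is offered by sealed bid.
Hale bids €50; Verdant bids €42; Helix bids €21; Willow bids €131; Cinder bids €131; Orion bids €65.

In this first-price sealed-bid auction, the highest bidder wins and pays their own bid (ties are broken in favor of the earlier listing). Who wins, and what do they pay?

Willow pays €131

Bids ranked: 131 (Willow) > 131 (Cinder) > 65 (Orion) > 50 (Hale) > 42 (Verdant) > 21 (Helix)
Tie at €131 → Willow wins by tie-break.
Willow has the highest bid and pays exactly that: €131.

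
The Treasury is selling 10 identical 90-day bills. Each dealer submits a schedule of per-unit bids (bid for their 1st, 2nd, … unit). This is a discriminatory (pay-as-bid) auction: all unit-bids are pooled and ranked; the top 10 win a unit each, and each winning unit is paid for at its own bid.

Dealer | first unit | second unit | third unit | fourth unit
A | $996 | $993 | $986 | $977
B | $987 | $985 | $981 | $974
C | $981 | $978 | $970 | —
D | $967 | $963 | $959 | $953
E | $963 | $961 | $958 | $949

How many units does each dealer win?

Merging the schedules and taking the best 10: 996 (A-1), 993 (A-2), 987 (B-1), 986 (A-3), 985 (B-2), 981 (B-3), 981 (C-1), 978 (C-2), 977 (A-4), 974 (B-4)
Next rejected bid: $970 (not a price — pay-as-bid).
Allocation: A 4, B 4, C 2.

A 4, B 4, C 2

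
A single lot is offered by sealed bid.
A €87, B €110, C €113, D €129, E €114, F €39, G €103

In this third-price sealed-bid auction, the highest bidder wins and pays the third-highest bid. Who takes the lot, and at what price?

D pays €113

Third-price sealed-bid auction: the highest bidder wins and pays the third-highest bid.
Bids ranked: 129 (D) > 114 (E) > 113 (C) > 110 (B) > 103 (G) > 87 (A) > …
D wins; payment is bid #3 in the ranking = €113.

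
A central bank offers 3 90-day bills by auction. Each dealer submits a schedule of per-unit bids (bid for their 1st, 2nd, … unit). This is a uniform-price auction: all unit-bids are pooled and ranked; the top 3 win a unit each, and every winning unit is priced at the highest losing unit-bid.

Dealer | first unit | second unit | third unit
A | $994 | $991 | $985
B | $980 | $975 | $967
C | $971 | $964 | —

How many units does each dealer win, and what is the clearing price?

A 3; clearing price $980

Merging the schedules and taking the best 3: 994 (A-1), 991 (A-2), 985 (A-3)
Highest rejected unit-bid = $980.
Allocation: A 3.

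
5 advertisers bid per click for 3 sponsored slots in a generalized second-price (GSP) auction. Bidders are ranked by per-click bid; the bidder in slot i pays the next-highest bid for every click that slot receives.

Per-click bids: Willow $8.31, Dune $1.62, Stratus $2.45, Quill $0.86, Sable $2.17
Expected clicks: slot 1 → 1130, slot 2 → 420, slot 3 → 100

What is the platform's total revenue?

Total revenue: $3841.90

Sorting advertisers: $8.31 (Willow) > $2.45 (Stratus) > $2.17 (Sable) > $1.62 (Dune) > …
Slot 1: Willow pays $2.45 × 1130 = $2768.50
Slot 2: Stratus pays $2.17 × 420 = $911.40
Slot 3: Sable pays $1.62 × 100 = $162.00
Total = $3841.90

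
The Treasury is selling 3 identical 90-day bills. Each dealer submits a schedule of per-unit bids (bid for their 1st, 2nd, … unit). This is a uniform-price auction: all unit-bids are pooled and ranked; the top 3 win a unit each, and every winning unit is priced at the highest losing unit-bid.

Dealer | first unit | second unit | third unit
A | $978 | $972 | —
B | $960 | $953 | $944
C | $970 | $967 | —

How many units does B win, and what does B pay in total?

Merging the schedules and taking the best 3: 978 (A-1), 972 (A-2), 970 (C-1)
Highest rejected unit-bid = $967.
B wins 0 unit(s) at $967 each.

B: 0 units, pays $0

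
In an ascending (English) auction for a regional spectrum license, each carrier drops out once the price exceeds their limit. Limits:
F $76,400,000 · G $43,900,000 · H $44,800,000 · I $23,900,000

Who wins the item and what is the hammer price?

F wins at $44,800,000

Limits in order: 76,400,000 (F) > 44,800,000 (H) > 43,900,000 (G) > 23,900,000 (I)
H is the last rival to drop out, at $44,800,000; F remains and wins at that price.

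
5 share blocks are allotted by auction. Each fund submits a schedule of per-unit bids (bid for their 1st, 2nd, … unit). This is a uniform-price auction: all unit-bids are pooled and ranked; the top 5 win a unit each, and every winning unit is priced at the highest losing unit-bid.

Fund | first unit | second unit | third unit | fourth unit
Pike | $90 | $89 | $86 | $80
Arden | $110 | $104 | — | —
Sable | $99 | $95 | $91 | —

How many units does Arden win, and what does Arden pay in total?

Pooled unit-bids ranked (top 5): 110 (Arden-1), 104 (Arden-2), 99 (Sable-1), 95 (Sable-2), 91 (Sable-3)
First bid not allocated: $90.
Arden wins 2 unit(s) at $90 each.

Arden: 2 units, pays $180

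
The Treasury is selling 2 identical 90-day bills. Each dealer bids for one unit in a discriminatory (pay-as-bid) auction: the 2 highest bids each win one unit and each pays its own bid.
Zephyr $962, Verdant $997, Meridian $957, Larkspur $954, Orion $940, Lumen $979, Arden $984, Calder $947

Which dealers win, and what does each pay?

Ordering the bids: 997 (Verdant), 984 (Arden), 979 (Lumen), 962 (Zephyr), …
Top 2: Verdant, Arden.
Each winner pays its own bid: Verdant $997, Arden $984.

Verdant $997, Arden $984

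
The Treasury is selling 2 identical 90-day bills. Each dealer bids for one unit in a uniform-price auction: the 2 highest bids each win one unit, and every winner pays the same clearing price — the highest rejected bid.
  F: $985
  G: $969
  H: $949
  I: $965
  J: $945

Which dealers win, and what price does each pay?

F, G; each pays $965

Sorting: 985 (F), 969 (G), 965 (I), 949 (H), …
Winners (2 units): F, G.
Highest unsuccessful bid: $965 → clearing price.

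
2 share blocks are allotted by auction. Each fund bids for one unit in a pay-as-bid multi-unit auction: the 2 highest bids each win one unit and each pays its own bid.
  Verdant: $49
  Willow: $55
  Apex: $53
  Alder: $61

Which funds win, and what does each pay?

Bids ranked high→low: 61 (Alder), 55 (Willow), 53 (Apex), 49 (Verdant)
Winners (2 units): Alder, Willow.
Each winner pays its own bid: Alder $61, Willow $55.

Alder $61, Willow $55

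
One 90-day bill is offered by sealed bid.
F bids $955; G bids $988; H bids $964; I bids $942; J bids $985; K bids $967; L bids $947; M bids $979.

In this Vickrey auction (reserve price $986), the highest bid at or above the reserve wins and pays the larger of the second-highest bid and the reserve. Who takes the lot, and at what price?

Rule: the highest bid at or above the reserve wins and pays the larger of the second-highest bid and the reserve.
Bids ranked: 988 (G) > 985 (J) > 979 (M) > 967 (K) > 964 (H) > 955 (F) > …
Highest eligible bid: G at $988.
Second-highest bid $985 is below the reserve $986, so the reserve binds → payment $986.

G pays $986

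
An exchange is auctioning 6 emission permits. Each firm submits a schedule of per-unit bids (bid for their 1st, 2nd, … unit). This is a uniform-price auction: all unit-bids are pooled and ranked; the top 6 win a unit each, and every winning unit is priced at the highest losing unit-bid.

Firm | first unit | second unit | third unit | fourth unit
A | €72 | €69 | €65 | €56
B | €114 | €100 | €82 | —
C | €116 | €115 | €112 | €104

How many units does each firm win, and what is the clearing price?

B 2, C 4; clearing price €82

Merging the schedules and taking the best 6: 116 (C-1), 115 (C-2), 114 (B-1), 112 (C-3), 104 (C-4), 100 (B-2)
First bid not allocated: €82.
Allocation: B 2, C 4.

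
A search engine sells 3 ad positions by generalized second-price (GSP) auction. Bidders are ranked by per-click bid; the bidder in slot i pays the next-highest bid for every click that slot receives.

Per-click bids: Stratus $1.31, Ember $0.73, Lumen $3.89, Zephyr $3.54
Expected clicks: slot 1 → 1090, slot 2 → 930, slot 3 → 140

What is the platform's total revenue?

Sorting advertisers: $3.89 (Lumen) > $3.54 (Zephyr) > $1.31 (Stratus) > $0.73 (Ember)
Slot 1: Lumen pays $3.54 × 1090 = $3858.60
Slot 2: Zephyr pays $1.31 × 930 = $1218.30
Slot 3: Stratus pays $0.73 × 140 = $102.20
Total = $5179.10

Total revenue: $5179.10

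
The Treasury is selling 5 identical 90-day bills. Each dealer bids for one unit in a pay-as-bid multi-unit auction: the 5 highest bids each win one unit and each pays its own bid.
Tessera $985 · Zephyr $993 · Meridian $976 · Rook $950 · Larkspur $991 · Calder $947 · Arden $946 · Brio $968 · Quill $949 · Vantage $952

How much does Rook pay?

Sorting: 993 (Zephyr), 991 (Larkspur), 985 (Tessera), 976 (Meridian), 968 (Brio), 952 (Vantage), 950 (Rook), …
The 5 highest are Zephyr, Larkspur, Tessera, Meridian, Brio.
Rook does not win → $0.

Rook pays $0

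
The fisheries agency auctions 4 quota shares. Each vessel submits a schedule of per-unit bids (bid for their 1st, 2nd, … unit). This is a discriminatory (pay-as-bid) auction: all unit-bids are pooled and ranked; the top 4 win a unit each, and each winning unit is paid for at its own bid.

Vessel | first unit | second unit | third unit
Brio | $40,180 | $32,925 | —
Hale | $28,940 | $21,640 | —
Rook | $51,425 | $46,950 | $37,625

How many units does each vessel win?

All unit-bids, highest first — top 4: 51,425 (Rook-1), 46,950 (Rook-2), 40,180 (Brio-1), 37,625 (Rook-3)
Next rejected bid: $32,925 (not a price — pay-as-bid).
Allocation: Brio 1, Rook 3.

Brio 1, Rook 3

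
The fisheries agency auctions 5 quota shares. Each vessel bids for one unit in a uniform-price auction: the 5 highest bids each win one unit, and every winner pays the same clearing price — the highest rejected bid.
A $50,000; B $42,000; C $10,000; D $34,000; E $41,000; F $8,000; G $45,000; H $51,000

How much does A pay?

Ordering the bids: 51,000 (H), 50,000 (A), 45,000 (G), 42,000 (B), 41,000 (E), 34,000 (D), 10,000 (C), …
Winners (5 units): H, A, G, B, E.
Clearing price = highest rejected bid = $34,000.
A wins → pays $34,000.

A pays $34,000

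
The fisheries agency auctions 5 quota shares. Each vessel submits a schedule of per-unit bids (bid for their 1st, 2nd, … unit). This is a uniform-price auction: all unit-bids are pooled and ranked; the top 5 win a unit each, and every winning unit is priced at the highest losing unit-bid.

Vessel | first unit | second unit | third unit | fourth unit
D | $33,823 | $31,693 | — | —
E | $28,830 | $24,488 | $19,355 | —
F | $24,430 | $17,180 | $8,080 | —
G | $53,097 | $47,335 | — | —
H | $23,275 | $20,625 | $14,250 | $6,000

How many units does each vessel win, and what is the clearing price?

D 2, E 1, G 2; clearing price $24,488

Merging the schedules and taking the best 5: 53,097 (G-1), 47,335 (G-2), 33,823 (D-1), 31,693 (D-2), 28,830 (E-1)
The (k+1)-th unit-bid is $24,488.
Allocation: D 2, E 1, G 2.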